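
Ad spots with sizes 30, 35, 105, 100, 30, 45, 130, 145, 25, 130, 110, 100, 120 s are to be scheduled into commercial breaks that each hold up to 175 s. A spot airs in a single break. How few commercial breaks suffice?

8

Total = 145 + 130 + 130 + 120 + 110 + 105 + 100 + 100 + 45 + 35 + 30 + 30 + 25 = 1105 s.
Lower bound: ⌈1105/175⌉ = 7 commercial breaks.
Also, 8 ad spots each exceed 175/2 s, and no two of those can share a break, so at least 8 commercial breaks are needed.
A packing using 8 commercial breaks:
  break 1: 145 + 30 = 175
  break 2: 130 + 45 = 175
  break 3: 130 + 35 = 165
  break 4: 120 + 30 + 25 = 175
  break 5: 110 = 110
  break 6: 105 = 105
  break 7: 100 = 100
  break 8: 100 = 100
This matches the lower bound, so 8 is optimal.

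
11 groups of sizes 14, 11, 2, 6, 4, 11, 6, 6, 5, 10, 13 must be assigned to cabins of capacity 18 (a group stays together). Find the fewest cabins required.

Total = 14 + 13 + 11 + 11 + 10 + 6 + 6 + 6 + 5 + 4 + 2 = 88.
Lower bound: ⌈88/18⌉ = 5 cabins.
A packing using 5 cabins:
  cabin 1: 14 + 4 = 18
  cabin 2: 13 + 5 = 18
  cabin 3: 11 + 6 = 17
  cabin 4: 11 + 6 = 17
  cabin 5: 10 + 6 + 2 = 18
This matches the lower bound, so 5 is optimal.

5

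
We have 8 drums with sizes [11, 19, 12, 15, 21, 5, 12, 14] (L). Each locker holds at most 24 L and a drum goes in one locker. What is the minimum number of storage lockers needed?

Total = 21 + 19 + 15 + 14 + 12 + 12 + 11 + 5 = 109 L.
Lower bound: ⌈109/24⌉ = 5 storage lockers.
A packing using 6 storage lockers:
  locker 1: 21 = 21
  locker 2: 19 + 5 = 24
  locker 3: 15 = 15
  locker 4: 14 = 14
  locker 5: 12 + 12 = 24
  locker 6: 11 = 11
No arrangement into 5 storage lockers stays within capacity, so 6 is optimal.

6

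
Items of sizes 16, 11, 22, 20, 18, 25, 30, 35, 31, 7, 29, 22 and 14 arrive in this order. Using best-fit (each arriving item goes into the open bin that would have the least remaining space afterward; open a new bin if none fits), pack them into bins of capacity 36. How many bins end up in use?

  16 → bin 1 (new)  [load 16/36]
  11 → bin 1  [load 27/36]
  22 → bin 2 (new)  [load 22/36]
  20 → bin 3 (new)  [load 20/36]
  18 → bin 4 (new)  [load 18/36]
  25 → bin 5 (new)  [load 25/36]
  30 → bin 6 (new)  [load 30/36]
  35 → bin 7 (new)  [load 35/36]
  31 → bin 8 (new)  [load 31/36]
  7 → bin 1  [load 34/36]
  29 → bin 9 (new)  [load 29/36]
  22 → bin 10 (new)  [load 22/36]
  14 → bin 2  [load 36/36]
10 bins opened.

10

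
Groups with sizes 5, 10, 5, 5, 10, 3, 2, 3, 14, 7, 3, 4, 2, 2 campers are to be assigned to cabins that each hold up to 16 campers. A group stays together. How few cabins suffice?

5

Total = 14 + 10 + 10 + 7 + 5 + 5 + 5 + 4 + 3 + 3 + 3 + 2 + 2 + 2 = 75 campers.
Lower bound: ⌈75/16⌉ = 5 cabins.
A packing using 5 cabins:
  cabin 1: 14 + 2 = 16
  cabin 2: 10 + 5 = 15
  cabin 3: 10 + 5 = 15
  cabin 4: 7 + 5 + 4 = 16
  cabin 5: 3 + 3 + 3 + 2 + 2 = 13
This matches the lower bound, so 5 is optimal.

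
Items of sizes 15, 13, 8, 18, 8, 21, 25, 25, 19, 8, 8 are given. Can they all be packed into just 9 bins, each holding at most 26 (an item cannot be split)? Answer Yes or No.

A valid assignment using 8 bins:
  bin 1: 25 = 25
  bin 2: 25 = 25
  bin 3: 21 = 21
  bin 4: 19 = 19
  bin 5: 18 + 8 = 26
  bin 6: 15 + 8 = 23
  bin 7: 13 + 8 = 21
  bin 8: 8 = 8
That uses only 8 ≤ 9, so 9 bins are enough.

Yes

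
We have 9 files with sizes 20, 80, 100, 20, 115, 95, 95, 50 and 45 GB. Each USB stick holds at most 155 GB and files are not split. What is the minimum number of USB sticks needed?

Total = 115 + 100 + 95 + 95 + 80 + 50 + 45 + 20 + 20 = 620 GB.
Lower bound: ⌈620/155⌉ = 4 USB sticks.
Also, 5 files each exceed 155/2 GB, and no two of those can share a USB stick, so at least 5 USB sticks are needed.
A packing using 5 USB sticks:
  USB stick 1: 115 + 20 + 20 = 155
  USB stick 2: 100 + 50 = 150
  USB stick 3: 95 + 45 = 140
  USB stick 4: 95 = 95
  USB stick 5: 80 = 80
This matches the lower bound, so 5 is optimal.

5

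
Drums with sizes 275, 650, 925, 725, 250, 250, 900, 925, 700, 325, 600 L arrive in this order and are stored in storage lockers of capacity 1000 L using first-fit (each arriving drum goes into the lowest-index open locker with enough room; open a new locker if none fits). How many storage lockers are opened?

  275 → locker 1 (new)  [load 275/1000]
  650 → locker 1  [load 925/1000]
  925 → locker 2 (new)  [load 925/1000]
  725 → locker 3 (new)  [load 725/1000]
  250 → locker 3  [load 975/1000]
  250 → locker 4 (new)  [load 250/1000]
  900 → locker 5 (new)  [load 900/1000]
  925 → locker 6 (new)  [load 925/1000]
  700 → locker 4  [load 950/1000]
  325 → locker 7 (new)  [load 325/1000]
  600 → locker 7  [load 925/1000]
7 storage lockers opened.

7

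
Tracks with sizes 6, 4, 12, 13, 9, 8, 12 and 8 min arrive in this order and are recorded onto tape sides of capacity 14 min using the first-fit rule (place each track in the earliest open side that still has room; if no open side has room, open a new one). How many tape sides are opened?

  6 → side 1 (new)  [load 6/14]
  4 → side 1  [load 10/14]
  12 → side 2 (new)  [load 12/14]
  13 → side 3 (new)  [load 13/14]
  9 → side 4 (new)  [load 9/14]
  8 → side 5 (new)  [load 8/14]
  12 → side 6 (new)  [load 12/14]
  8 → side 7 (new)  [load 8/14]
7 tape sides opened.

7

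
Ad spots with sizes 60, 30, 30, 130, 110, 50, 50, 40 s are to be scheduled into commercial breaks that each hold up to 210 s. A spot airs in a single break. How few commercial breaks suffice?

3

Total = 130 + 110 + 60 + 50 + 50 + 40 + 30 + 30 = 500 s.
Lower bound: ⌈500/210⌉ = 3 commercial breaks.
A packing using 3 commercial breaks:
  break 1: 130 + 60 = 190
  break 2: 110 + 50 + 50 = 210
  break 3: 40 + 30 + 30 = 100
This matches the lower bound, so 3 is optimal.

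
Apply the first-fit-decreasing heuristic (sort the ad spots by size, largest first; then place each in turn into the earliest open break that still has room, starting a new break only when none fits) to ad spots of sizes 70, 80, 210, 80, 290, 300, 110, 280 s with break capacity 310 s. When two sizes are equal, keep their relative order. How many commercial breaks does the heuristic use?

Sorted descending: 300, 290, 280, 210, 110, 80, 80, 70.
  300 → break 1 (new)  [load 300/310]
  290 → break 2 (new)  [load 290/310]
  280 → break 3 (new)  [load 280/310]
  210 → break 4 (new)  [load 210/310]
  110 → break 5 (new)  [load 110/310]
  80 → break 4  [load 290/310]
  80 → break 5  [load 190/310]
  70 → break 5  [load 260/310]
5 commercial breaks opened.

5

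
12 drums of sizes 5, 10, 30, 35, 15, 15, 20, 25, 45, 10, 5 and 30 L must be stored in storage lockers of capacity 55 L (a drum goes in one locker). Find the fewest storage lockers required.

Total = 45 + 35 + 30 + 30 + 25 + 20 + 15 + 15 + 10 + 10 + 5 + 5 = 245 L.
Lower bound: ⌈245/55⌉ = 5 storage lockers.
A packing using 5 storage lockers:
  locker 1: 45 + 10 = 55
  locker 2: 35 + 20 = 55
  locker 3: 30 + 25 = 55
  locker 4: 30 + 15 + 10 = 55
  locker 5: 15 + 5 + 5 = 25
This matches the lower bound, so 5 is optimal.

5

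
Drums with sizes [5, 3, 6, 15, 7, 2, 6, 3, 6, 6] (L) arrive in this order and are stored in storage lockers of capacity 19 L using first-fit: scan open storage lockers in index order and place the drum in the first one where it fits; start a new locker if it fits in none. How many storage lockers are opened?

4

  5 → locker 1 (new)  [load 5/19]
  3 → locker 1  [load 8/19]
  6 → locker 1  [load 14/19]
  15 → locker 2 (new)  [load 15/19]
  7 → locker 3 (new)  [load 7/19]
  2 → locker 1  [load 16/19]
  6 → locker 3  [load 13/19]
  3 → locker 1  [load 19/19]
  6 → locker 3  [load 19/19]
  6 → locker 4 (new)  [load 6/19]
4 storage lockers opened.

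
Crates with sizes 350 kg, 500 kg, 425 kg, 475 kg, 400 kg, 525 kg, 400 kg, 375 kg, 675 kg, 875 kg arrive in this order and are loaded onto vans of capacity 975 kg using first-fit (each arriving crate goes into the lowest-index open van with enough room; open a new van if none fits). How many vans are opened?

  350 → van 1 (new)  [load 350/975]
  500 → van 1  [load 850/975]
  425 → van 2 (new)  [load 425/975]
  475 → van 2  [load 900/975]
  400 → van 3 (new)  [load 400/975]
  525 → van 3  [load 925/975]
  400 → van 4 (new)  [load 400/975]
  375 → van 4  [load 775/975]
  675 → van 5 (new)  [load 675/975]
  875 → van 6 (new)  [load 875/975]
6 vans opened.

6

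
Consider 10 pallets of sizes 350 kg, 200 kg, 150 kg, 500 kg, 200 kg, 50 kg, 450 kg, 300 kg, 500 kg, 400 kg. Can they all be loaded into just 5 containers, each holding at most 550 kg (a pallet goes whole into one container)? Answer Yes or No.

Total = 3100 kg; ⌈3100/550⌉ = 6.
At least 6 containers are required, but only 5 are allowed.

No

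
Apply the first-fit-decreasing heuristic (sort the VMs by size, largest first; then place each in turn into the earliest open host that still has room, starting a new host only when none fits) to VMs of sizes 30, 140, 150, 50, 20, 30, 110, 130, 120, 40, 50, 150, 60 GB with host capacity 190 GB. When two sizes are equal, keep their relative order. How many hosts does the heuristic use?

Sorted descending: 150, 150, 140, 130, 120, 110, 60, 50, 50, 40, 30, 30, 20.
  150 → host 1 (new)  [load 150/190]
  150 → host 2 (new)  [load 150/190]
  140 → host 3 (new)  [load 140/190]
  130 → host 4 (new)  [load 130/190]
  120 → host 5 (new)  [load 120/190]
  110 → host 6 (new)  [load 110/190]
  60 → host 4  [load 190/190]
  50 → host 3  [load 190/190]
  50 → host 5  [load 170/190]
  40 → host 1  [load 190/190]
  30 → host 2  [load 180/190]
  30 → host 6  [load 140/190]
  20 → host 5  [load 190/190]
6 hosts opened.

6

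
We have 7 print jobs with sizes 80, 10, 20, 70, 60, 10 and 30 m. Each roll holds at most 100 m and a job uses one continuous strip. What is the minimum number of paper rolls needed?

Total = 80 + 70 + 60 + 30 + 20 + 10 + 10 = 280 m.
Lower bound: ⌈280/100⌉ = 3 paper rolls.
A packing using 3 paper rolls:
  roll 1: 80 + 20 = 100
  roll 2: 70 + 30 = 100
  roll 3: 60 + 10 + 10 = 80
This matches the lower bound, so 3 is optimal.

3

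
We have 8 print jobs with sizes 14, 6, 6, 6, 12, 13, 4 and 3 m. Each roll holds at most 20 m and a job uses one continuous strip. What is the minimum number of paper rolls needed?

Total = 14 + 13 + 12 + 6 + 6 + 6 + 4 + 3 = 64 m.
Lower bound: ⌈64/20⌉ = 4 paper rolls.
A packing using 4 paper rolls:
  roll 1: 14 + 6 = 20
  roll 2: 13 + 6 = 19
  roll 3: 12 + 6 = 18
  roll 4: 4 + 3 = 7
This matches the lower bound, so 4 is optimal.

4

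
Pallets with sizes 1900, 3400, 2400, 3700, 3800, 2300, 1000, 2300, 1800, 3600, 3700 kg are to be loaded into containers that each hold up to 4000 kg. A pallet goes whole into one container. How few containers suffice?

Total = 3800 + 3700 + 3700 + 3600 + 3400 + 2400 + 2300 + 2300 + 1900 + 1800 + 1000 = 29900 kg.
Lower bound: ⌈29900/4000⌉ = 8 containers.
A packing using 9 containers:
  container 1: 3800 = 3800
  container 2: 3700 = 3700
  container 3: 3700 = 3700
  container 4: 3600 = 3600
  container 5: 3400 = 3400
  container 6: 2400 + 1000 = 3400
  container 7: 2300 = 2300
  container 8: 2300 = 2300
  container 9: 1900 + 1800 = 3700
No arrangement into 8 containers stays within capacity, so 9 is optimal.

9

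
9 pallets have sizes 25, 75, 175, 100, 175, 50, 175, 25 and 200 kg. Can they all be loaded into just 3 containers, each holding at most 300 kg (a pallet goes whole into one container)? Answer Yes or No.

Total = 1000 kg; ⌈1000/300⌉ = 4.
At least 4 containers are required, but only 3 are allowed.

No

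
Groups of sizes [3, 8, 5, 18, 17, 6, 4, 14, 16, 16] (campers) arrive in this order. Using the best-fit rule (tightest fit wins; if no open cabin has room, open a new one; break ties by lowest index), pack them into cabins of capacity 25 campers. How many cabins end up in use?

6

  3 → cabin 1 (new)  [load 3/25]
  8 → cabin 1  [load 11/25]
  5 → cabin 1  [load 16/25]
  18 → cabin 2 (new)  [load 18/25]
  17 → cabin 3 (new)  [load 17/25]
  6 → cabin 2  [load 24/25]
  4 → cabin 3  [load 21/25]
  14 → cabin 4 (new)  [load 14/25]
  16 → cabin 5 (new)  [load 16/25]
  16 → cabin 6 (new)  [load 16/25]
6 cabins opened.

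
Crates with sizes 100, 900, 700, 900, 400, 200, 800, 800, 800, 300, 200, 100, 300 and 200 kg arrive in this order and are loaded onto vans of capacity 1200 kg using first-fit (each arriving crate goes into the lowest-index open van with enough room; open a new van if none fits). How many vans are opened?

  100 → van 1 (new)  [load 100/1200]
  900 → van 1  [load 1000/1200]
  700 → van 2 (new)  [load 700/1200]
  900 → van 3 (new)  [load 900/1200]
  400 → van 2  [load 1100/1200]
  200 → van 1  [load 1200/1200]
  800 → van 4 (new)  [load 800/1200]
  800 → van 5 (new)  [load 800/1200]
  800 → van 6 (new)  [load 800/1200]
  300 → van 3  [load 1200/1200]
  200 → van 4  [load 1000/1200]
  100 → van 2  [load 1200/1200]
  300 → van 5  [load 1100/1200]
  200 → van 4  [load 1200/1200]
6 vans opened.

6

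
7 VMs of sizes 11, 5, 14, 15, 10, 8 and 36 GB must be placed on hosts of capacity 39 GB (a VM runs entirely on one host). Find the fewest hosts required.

3

Total = 36 + 15 + 14 + 11 + 10 + 8 + 5 = 99 GB.
Lower bound: ⌈99/39⌉ = 3 hosts.
A packing using 3 hosts:
  host 1: 36 = 36
  host 2: 15 + 14 + 10 = 39
  host 3: 11 + 8 + 5 = 24
This matches the lower bound, so 3 is optimal.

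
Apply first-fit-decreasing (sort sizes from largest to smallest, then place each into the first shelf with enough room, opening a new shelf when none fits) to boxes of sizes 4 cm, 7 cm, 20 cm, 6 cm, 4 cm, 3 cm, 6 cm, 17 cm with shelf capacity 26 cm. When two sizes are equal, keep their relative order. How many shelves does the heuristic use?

Sorted descending: 20, 17, 7, 6, 6, 4, 4, 3.
  20 → shelf 1 (new)  [load 20/26]
  17 → shelf 2 (new)  [load 17/26]
  7 → shelf 2  [load 24/26]
  6 → shelf 1  [load 26/26]
  6 → shelf 3 (new)  [load 6/26]
  4 → shelf 3  [load 10/26]
  4 → shelf 3  [load 14/26]
  3 → shelf 3  [load 17/26]
3 shelves opened.

3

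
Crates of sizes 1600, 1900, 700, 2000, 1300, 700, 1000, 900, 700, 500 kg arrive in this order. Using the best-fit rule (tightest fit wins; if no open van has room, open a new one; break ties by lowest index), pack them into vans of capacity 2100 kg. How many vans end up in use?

  1600 → van 1 (new)  [load 1600/2100]
  1900 → van 2 (new)  [load 1900/2100]
  700 → van 3 (new)  [load 700/2100]
  2000 → van 4 (new)  [load 2000/2100]
  1300 → van 3  [load 2000/2100]
  700 → van 5 (new)  [load 700/2100]
  1000 → van 5  [load 1700/2100]
  900 → van 6 (new)  [load 900/2100]
  700 → van 6  [load 1600/2100]
  500 → van 1  [load 2100/2100]
6 vans opened.

6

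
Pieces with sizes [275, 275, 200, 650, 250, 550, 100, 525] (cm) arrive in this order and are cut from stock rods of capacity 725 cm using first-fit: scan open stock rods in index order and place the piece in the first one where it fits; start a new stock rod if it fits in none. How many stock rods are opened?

5

  275 → stock rod 1 (new)  [load 275/725]
  275 → stock rod 1  [load 550/725]
  200 → stock rod 2 (new)  [load 200/725]
  650 → stock rod 3 (new)  [load 650/725]
  250 → stock rod 2  [load 450/725]
  550 → stock rod 4 (new)  [load 550/725]
  100 → stock rod 1  [load 650/725]
  525 → stock rod 5 (new)  [load 525/725]
5 stock rods opened.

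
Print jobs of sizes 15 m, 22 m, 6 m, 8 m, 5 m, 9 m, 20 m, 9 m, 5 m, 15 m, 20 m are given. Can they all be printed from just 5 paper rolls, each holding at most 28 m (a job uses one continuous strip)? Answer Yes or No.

No

Total = 134 m; ⌈134/28⌉ = 5.
The bound of 5 does not rule out 5, but exhaustive search shows no assignment into 5 paper rolls of capacity 28 m exists — the minimum is 6.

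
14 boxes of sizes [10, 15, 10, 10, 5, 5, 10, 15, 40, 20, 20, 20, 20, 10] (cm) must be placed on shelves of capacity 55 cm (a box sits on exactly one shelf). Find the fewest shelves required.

Total = 40 + 20 + 20 + 20 + 20 + 15 + 15 + 10 + 10 + 10 + 10 + 10 + 5 + 5 = 210 cm.
Lower bound: ⌈210/55⌉ = 4 shelves.
A packing using 4 shelves:
  shelf 1: 40 + 15 = 55
  shelf 2: 20 + 20 + 15 = 55
  shelf 3: 20 + 20 + 10 + 5 = 55
  shelf 4: 10 + 10 + 10 + 10 + 5 = 45
This matches the lower bound, so 4 is optimal.

4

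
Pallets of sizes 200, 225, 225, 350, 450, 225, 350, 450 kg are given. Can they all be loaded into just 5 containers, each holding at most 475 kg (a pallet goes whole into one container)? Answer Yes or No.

No

Total = 2475 kg; ⌈2475/475⌉ = 6.
At least 6 containers are required, but only 5 are allowed.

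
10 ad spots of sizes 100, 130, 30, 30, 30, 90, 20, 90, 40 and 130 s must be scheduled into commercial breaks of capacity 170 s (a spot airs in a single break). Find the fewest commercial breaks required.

5

Total = 130 + 130 + 100 + 90 + 90 + 40 + 30 + 30 + 30 + 20 = 690 s.
Lower bound: ⌈690/170⌉ = 5 commercial breaks.
A packing using 5 commercial breaks:
  break 1: 130 + 40 = 170
  break 2: 130 + 30 = 160
  break 3: 100 + 30 + 30 = 160
  break 4: 90 + 20 = 110
  break 5: 90 = 90
This matches the lower bound, so 5 is optimal.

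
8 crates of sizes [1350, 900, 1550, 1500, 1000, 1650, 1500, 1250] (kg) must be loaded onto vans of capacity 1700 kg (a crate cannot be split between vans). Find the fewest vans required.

Total = 1650 + 1550 + 1500 + 1500 + 1350 + 1250 + 1000 + 900 = 10700 kg.
Lower bound: ⌈10700/1700⌉ = 7 vans.
Also, 8 crates each exceed 850 kg, and no two of those can share a van, so at least 8 vans are needed.
A packing using 8 vans:
  van 1: 1650 = 1650
  van 2: 1550 = 1550
  van 3: 1500 = 1500
  van 4: 1500 = 1500
  van 5: 1350 = 1350
  van 6: 1250 = 1250
  van 7: 1000 = 1000
  van 8: 900 = 900
This matches the lower bound, so 8 is optimal.

8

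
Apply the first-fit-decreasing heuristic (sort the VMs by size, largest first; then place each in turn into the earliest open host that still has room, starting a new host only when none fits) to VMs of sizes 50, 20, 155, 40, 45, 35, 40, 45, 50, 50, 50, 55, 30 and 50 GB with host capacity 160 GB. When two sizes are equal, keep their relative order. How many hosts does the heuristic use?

5

Sorted descending: 155, 55, 50, 50, 50, 50, 50, 45, 45, 40, 40, 35, 30, 20.
  155 → host 1 (new)  [load 155/160]
  55 → host 2 (new)  [load 55/160]
  50 → host 2  [load 105/160]
  50 → host 2  [load 155/160]
  50 → host 3 (new)  [load 50/160]
  50 → host 3  [load 100/160]
  50 → host 3  [load 150/160]
  45 → host 4 (new)  [load 45/160]
  45 → host 4  [load 90/160]
  40 → host 4  [load 130/160]
  40 → host 5 (new)  [load 40/160]
  35 → host 5  [load 75/160]
  30 → host 4  [load 160/160]
  20 → host 5  [load 95/160]
5 hosts opened.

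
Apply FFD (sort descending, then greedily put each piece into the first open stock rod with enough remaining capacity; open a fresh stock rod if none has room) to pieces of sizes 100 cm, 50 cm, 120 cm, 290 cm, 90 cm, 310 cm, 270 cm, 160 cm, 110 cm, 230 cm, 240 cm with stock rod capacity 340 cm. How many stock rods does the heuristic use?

Sorted descending: 310, 290, 270, 240, 230, 160, 120, 110, 100, 90, 50.
  310 → stock rod 1 (new)  [load 310/340]
  290 → stock rod 2 (new)  [load 290/340]
  270 → stock rod 3 (new)  [load 270/340]
  240 → stock rod 4 (new)  [load 240/340]
  230 → stock rod 5 (new)  [load 230/340]
  160 → stock rod 6 (new)  [load 160/340]
  120 → stock rod 6  [load 280/340]
  110 → stock rod 5  [load 340/340]
  100 → stock rod 4  [load 340/340]
  90 → stock rod 7 (new)  [load 90/340]
  50 → stock rod 2  [load 340/340]
7 stock rods opened.

7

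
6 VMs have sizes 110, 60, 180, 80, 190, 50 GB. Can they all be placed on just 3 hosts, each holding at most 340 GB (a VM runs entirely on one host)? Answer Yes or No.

Yes

A valid assignment using 2 hosts:
  host 1: 190 + 80 + 60 = 330
  host 2: 180 + 110 + 50 = 340
That uses only 2 ≤ 3, so 3 hosts are enough.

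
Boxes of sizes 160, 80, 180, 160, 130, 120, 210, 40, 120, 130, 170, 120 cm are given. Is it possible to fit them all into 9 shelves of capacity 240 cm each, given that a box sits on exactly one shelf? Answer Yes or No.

Yes

A valid assignment using 9 shelves:
  shelf 1: 210 = 210
  shelf 2: 180 + 40 = 220
  shelf 3: 170 = 170
  shelf 4: 160 + 80 = 240
  shelf 5: 160 = 160
  shelf 6: 130 = 130
  shelf 7: 130 = 130
  shelf 8: 120 + 120 = 240
  shelf 9: 120 = 120
Every load is within 240 cm, so 9 shelves suffice.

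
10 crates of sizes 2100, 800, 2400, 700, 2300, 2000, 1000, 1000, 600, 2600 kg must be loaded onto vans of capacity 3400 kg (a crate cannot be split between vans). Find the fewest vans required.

5

Total = 2600 + 2400 + 2300 + 2100 + 2000 + 1000 + 1000 + 800 + 700 + 600 = 15500 kg.
Lower bound: ⌈15500/3400⌉ = 5 vans.
A packing using 5 vans:
  van 1: 2600 + 800 = 3400
  van 2: 2400 + 1000 = 3400
  van 3: 2300 + 1000 = 3300
  van 4: 2100 + 700 + 600 = 3400
  van 5: 2000 = 2000
This matches the lower bound, so 5 is optimal.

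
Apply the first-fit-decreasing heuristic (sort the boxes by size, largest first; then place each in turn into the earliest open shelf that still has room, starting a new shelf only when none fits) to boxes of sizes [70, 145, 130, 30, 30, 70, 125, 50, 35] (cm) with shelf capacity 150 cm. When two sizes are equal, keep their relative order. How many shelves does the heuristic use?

5

Sorted descending: 145, 130, 125, 70, 70, 50, 35, 30, 30.
  145 → shelf 1 (new)  [load 145/150]
  130 → shelf 2 (new)  [load 130/150]
  125 → shelf 3 (new)  [load 125/150]
  70 → shelf 4 (new)  [load 70/150]
  70 → shelf 4  [load 140/150]
  50 → shelf 5 (new)  [load 50/150]
  35 → shelf 5  [load 85/150]
  30 → shelf 5  [load 115/150]
  30 → shelf 5  [load 145/150]
5 shelves opened.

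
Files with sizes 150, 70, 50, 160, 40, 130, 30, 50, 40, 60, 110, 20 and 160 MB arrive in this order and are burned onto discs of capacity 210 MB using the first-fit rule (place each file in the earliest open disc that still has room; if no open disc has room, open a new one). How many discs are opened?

  150 → disc 1 (new)  [load 150/210]
  70 → disc 2 (new)  [load 70/210]
  50 → disc 1  [load 200/210]
  160 → disc 3 (new)  [load 160/210]
  40 → disc 2  [load 110/210]
  130 → disc 4 (new)  [load 130/210]
  30 → disc 2  [load 140/210]
  50 → disc 2  [load 190/210]
  40 → disc 3  [load 200/210]
  60 → disc 4  [load 190/210]
  110 → disc 5 (new)  [load 110/210]
  20 → disc 2  [load 210/210]
  160 → disc 6 (new)  [load 160/210]
6 discs opened.

6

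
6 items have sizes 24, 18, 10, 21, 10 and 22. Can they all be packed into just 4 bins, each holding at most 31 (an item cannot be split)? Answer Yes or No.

Yes

A valid assignment using 4 bins:
  bin 1: 24 = 24
  bin 2: 22 = 22
  bin 3: 21 + 10 = 31
  bin 4: 18 + 10 = 28
Every load is within 31, so 4 bins suffice.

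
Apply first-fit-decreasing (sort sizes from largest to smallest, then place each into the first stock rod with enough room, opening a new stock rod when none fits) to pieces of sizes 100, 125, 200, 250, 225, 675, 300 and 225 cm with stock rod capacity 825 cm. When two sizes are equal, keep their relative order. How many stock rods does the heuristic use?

Sorted descending: 675, 300, 250, 225, 225, 200, 125, 100.
  675 → stock rod 1 (new)  [load 675/825]
  300 → stock rod 2 (new)  [load 300/825]
  250 → stock rod 2  [load 550/825]
  225 → stock rod 2  [load 775/825]
  225 → stock rod 3 (new)  [load 225/825]
  200 → stock rod 3  [load 425/825]
  125 → stock rod 1  [load 800/825]
  100 → stock rod 3  [load 525/825]
3 stock rods opened.

3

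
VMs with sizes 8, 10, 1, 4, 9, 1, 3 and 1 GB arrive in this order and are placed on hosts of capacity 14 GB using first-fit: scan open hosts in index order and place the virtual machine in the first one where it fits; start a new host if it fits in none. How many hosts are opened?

3

  8 → host 1 (new)  [load 8/14]
  10 → host 2 (new)  [load 10/14]
  1 → host 1  [load 9/14]
  4 → host 1  [load 13/14]
  9 → host 3 (new)  [load 9/14]
  1 → host 1  [load 14/14]
  3 → host 2  [load 13/14]
  1 → host 2  [load 14/14]
3 hosts opened.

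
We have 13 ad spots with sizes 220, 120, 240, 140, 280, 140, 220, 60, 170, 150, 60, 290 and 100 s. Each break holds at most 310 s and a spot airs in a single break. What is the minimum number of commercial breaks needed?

8

Total = 290 + 280 + 240 + 220 + 220 + 170 + 150 + 140 + 140 + 120 + 100 + 60 + 60 = 2190 s.
Lower bound: ⌈2190/310⌉ = 8 commercial breaks.
A packing using 8 commercial breaks:
  break 1: 290 = 290
  break 2: 280 = 280
  break 3: 240 + 60 = 300
  break 4: 220 + 60 = 280
  break 5: 220 = 220
  break 6: 170 + 140 = 310
  break 7: 150 + 140 = 290
  break 8: 120 + 100 = 220
This matches the lower bound, so 8 is optimal.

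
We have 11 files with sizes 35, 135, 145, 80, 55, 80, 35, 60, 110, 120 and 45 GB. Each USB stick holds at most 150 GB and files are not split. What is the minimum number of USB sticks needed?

7

Total = 145 + 135 + 120 + 110 + 80 + 80 + 60 + 55 + 45 + 35 + 35 = 900 GB.
Lower bound: ⌈900/150⌉ = 6 USB sticks.
A packing using 7 USB sticks:
  USB stick 1: 145 = 145
  USB stick 2: 135 = 135
  USB stick 3: 120 = 120
  USB stick 4: 110 + 35 = 145
  USB stick 5: 80 + 60 = 140
  USB stick 6: 80 + 55 = 135
  USB stick 7: 45 + 35 = 80
No arrangement into 6 USB sticks stays within capacity, so 7 is optimal.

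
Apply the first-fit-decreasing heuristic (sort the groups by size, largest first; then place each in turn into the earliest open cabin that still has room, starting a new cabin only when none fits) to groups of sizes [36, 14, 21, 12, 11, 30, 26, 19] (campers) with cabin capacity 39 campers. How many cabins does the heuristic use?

5

Sorted descending: 36, 30, 26, 21, 19, 14, 12, 11.
  36 → cabin 1 (new)  [load 36/39]
  30 → cabin 2 (new)  [load 30/39]
  26 → cabin 3 (new)  [load 26/39]
  21 → cabin 4 (new)  [load 21/39]
  19 → cabin 5 (new)  [load 19/39]
  14 → cabin 4  [load 35/39]
  12 → cabin 3  [load 38/39]
  11 → cabin 5  [load 30/39]
5 cabins opened.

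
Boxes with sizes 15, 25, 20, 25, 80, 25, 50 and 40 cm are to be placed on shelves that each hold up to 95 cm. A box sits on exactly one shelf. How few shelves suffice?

Total = 80 + 50 + 40 + 25 + 25 + 25 + 20 + 15 = 280 cm.
Lower bound: ⌈280/95⌉ = 3 shelves.
A packing using 3 shelves:
  shelf 1: 80 + 15 = 95
  shelf 2: 50 + 40 = 90
  shelf 3: 25 + 25 + 25 + 20 = 95
This matches the lower bound, so 3 is optimal.

3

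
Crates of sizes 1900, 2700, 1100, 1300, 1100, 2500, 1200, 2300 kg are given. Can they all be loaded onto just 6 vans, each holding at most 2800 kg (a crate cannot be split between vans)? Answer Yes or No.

Yes

A valid assignment using 6 vans:
  van 1: 2700 = 2700
  van 2: 2500 = 2500
  van 3: 2300 = 2300
  van 4: 1900 = 1900
  van 5: 1300 + 1200 = 2500
  van 6: 1100 + 1100 = 2200
Every load is within 2800 kg, so 6 vans suffice.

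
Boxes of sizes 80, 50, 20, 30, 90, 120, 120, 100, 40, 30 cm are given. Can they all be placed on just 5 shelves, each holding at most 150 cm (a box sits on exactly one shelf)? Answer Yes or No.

Yes

A valid assignment using 5 shelves:
  shelf 1: 120 + 30 = 150
  shelf 2: 120 + 30 = 150
  shelf 3: 100 + 50 = 150
  shelf 4: 90 + 40 + 20 = 150
  shelf 5: 80 = 80
Every load is within 150 cm, so 5 shelves suffice.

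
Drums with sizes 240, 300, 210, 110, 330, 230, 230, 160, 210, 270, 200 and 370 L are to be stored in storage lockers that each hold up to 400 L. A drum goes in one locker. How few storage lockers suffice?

Total = 370 + 330 + 300 + 270 + 240 + 230 + 230 + 210 + 210 + 200 + 160 + 110 = 2860 L.
Lower bound: ⌈2860/400⌉ = 8 storage lockers.
Also, 9 drums each exceed 200 L, and no two of those can share a locker, so at least 9 storage lockers are needed.
A packing using 10 storage lockers:
  locker 1: 370 = 370
  locker 2: 330 = 330
  locker 3: 300 = 300
  locker 4: 270 + 110 = 380
  locker 5: 240 + 160 = 400
  locker 6: 230 = 230
  locker 7: 230 = 230
  locker 8: 210 = 210
  locker 9: 210 = 210
  locker 10: 200 = 200
No arrangement into 9 storage lockers stays within capacity, so 10 is optimal.

10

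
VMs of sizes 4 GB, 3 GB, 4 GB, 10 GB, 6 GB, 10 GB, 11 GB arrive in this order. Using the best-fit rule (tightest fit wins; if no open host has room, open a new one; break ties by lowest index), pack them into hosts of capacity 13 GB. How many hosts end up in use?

  4 → host 1 (new)  [load 4/13]
  3 → host 1  [load 7/13]
  4 → host 1  [load 11/13]
  10 → host 2 (new)  [load 10/13]
  6 → host 3 (new)  [load 6/13]
  10 → host 4 (new)  [load 10/13]
  11 → host 5 (new)  [load 11/13]
5 hosts opened.

5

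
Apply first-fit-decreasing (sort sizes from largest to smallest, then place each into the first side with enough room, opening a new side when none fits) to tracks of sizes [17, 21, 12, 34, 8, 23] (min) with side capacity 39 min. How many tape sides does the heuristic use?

Sorted descending: 34, 23, 21, 17, 12, 8.
  34 → side 1 (new)  [load 34/39]
  23 → side 2 (new)  [load 23/39]
  21 → side 3 (new)  [load 21/39]
  17 → side 3  [load 38/39]
  12 → side 2  [load 35/39]
  8 → side 4 (new)  [load 8/39]
4 tape sides opened.

4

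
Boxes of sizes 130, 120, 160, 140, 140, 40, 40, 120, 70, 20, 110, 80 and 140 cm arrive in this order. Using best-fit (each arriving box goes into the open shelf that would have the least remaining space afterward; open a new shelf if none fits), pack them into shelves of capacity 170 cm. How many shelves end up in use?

  130 → shelf 1 (new)  [load 130/170]
  120 → shelf 2 (new)  [load 120/170]
  160 → shelf 3 (new)  [load 160/170]
  140 → shelf 4 (new)  [load 140/170]
  140 → shelf 5 (new)  [load 140/170]
  40 → shelf 1  [load 170/170]
  40 → shelf 2  [load 160/170]
  120 → shelf 6 (new)  [load 120/170]
  70 → shelf 7 (new)  [load 70/170]
  20 → shelf 4  [load 160/170]
  110 → shelf 8 (new)  [load 110/170]
  80 → shelf 7  [load 150/170]
  140 → shelf 9 (new)  [load 140/170]
9 shelves opened.

9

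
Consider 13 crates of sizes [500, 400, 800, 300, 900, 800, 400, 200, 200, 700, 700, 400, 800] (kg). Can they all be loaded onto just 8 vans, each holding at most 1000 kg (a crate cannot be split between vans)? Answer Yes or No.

A valid assignment using 8 vans:
  van 1: 900 = 900
  van 2: 800 + 200 = 1000
  van 3: 800 + 200 = 1000
  van 4: 800 = 800
  van 5: 700 + 300 = 1000
  van 6: 700 = 700
  van 7: 500 + 400 = 900
  van 8: 400 + 400 = 800
Every load is within 1000 kg, so 8 vans suffice.

Yes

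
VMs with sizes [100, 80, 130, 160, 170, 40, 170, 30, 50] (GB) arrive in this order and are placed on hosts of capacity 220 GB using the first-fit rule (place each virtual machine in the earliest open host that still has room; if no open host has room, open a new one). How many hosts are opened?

5

  100 → host 1 (new)  [load 100/220]
  80 → host 1  [load 180/220]
  130 → host 2 (new)  [load 130/220]
  160 → host 3 (new)  [load 160/220]
  170 → host 4 (new)  [load 170/220]
  40 → host 1  [load 220/220]
  170 → host 5 (new)  [load 170/220]
  30 → host 2  [load 160/220]
  50 → host 2  [load 210/220]
5 hosts opened.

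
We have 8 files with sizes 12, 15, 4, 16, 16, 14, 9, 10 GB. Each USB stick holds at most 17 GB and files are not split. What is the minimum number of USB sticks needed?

Total = 16 + 16 + 15 + 14 + 12 + 10 + 9 + 4 = 96 GB.
Lower bound: ⌈96/17⌉ = 6 USB sticks.
Also, 7 files each exceed 17/2 GB, and no two of those can share a USB stick, so at least 7 USB sticks are needed.
A packing using 7 USB sticks:
  USB stick 1: 16 = 16
  USB stick 2: 16 = 16
  USB stick 3: 15 = 15
  USB stick 4: 14 = 14
  USB stick 5: 12 + 4 = 16
  USB stick 6: 10 = 10
  USB stick 7: 9 = 9
This matches the lower bound, so 7 is optimal.

7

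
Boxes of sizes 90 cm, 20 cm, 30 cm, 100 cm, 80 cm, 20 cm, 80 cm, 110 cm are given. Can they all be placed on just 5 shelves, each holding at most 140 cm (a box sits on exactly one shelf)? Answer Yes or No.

Yes

A valid assignment using 5 shelves:
  shelf 1: 110 + 30 = 140
  shelf 2: 100 + 20 + 20 = 140
  shelf 3: 90 = 90
  shelf 4: 80 = 80
  shelf 5: 80 = 80
Every load is within 140 cm, so 5 shelves suffice.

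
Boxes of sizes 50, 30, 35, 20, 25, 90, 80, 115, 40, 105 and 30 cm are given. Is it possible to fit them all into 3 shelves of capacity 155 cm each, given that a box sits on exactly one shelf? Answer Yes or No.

Total = 620 cm; ⌈620/155⌉ = 4.
At least 4 shelves are required, but only 3 are allowed.

No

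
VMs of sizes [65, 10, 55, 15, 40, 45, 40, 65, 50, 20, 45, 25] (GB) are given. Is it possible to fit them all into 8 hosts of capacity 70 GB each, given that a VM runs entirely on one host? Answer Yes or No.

A valid assignment using 8 hosts:
  host 1: 65 = 65
  host 2: 65 = 65
  host 3: 55 + 15 = 70
  host 4: 50 + 20 = 70
  host 5: 45 + 25 = 70
  host 6: 45 + 10 = 55
  host 7: 40 = 40
  host 8: 40 = 40
Every load is within 70 GB, so 8 hosts suffice.

Yes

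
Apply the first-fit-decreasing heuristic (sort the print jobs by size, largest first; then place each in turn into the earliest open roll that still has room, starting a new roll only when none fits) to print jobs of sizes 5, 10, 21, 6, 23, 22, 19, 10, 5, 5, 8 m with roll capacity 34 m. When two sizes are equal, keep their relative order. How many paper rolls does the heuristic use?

Sorted descending: 23, 22, 21, 19, 10, 10, 8, 6, 5, 5, 5.
  23 → roll 1 (new)  [load 23/34]
  22 → roll 2 (new)  [load 22/34]
  21 → roll 3 (new)  [load 21/34]
  19 → roll 4 (new)  [load 19/34]
  10 → roll 1  [load 33/34]
  10 → roll 2  [load 32/34]
  8 → roll 3  [load 29/34]
  6 → roll 4  [load 25/34]
  5 → roll 3  [load 34/34]
  5 → roll 4  [load 30/34]
  5 → roll 5 (new)  [load 5/34]
5 paper rolls opened.

5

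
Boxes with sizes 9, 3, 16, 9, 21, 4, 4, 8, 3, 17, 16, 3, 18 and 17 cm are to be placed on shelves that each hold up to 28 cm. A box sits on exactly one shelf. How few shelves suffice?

Total = 21 + 18 + 17 + 17 + 16 + 16 + 9 + 9 + 8 + 4 + 4 + 3 + 3 + 3 = 148 cm.
Lower bound: ⌈148/28⌉ = 6 shelves.
A packing using 6 shelves:
  shelf 1: 21 + 4 + 3 = 28
  shelf 2: 18 + 9 = 27
  shelf 3: 17 + 9 = 26
  shelf 4: 17 + 8 + 3 = 28
  shelf 5: 16 + 4 + 3 = 23
  shelf 6: 16 = 16
This matches the lower bound, so 6 is optimal.

6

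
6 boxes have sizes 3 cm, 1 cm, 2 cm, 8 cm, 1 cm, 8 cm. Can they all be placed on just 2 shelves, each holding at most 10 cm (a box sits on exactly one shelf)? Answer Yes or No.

No

Total = 23 cm; ⌈23/10⌉ = 3.
At least 3 shelves are required, but only 2 are allowed.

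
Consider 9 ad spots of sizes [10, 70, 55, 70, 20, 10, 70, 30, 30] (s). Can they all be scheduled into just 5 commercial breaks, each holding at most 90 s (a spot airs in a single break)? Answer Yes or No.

A valid assignment using 5 commercial breaks:
  break 1: 70 + 20 = 90
  break 2: 70 + 10 + 10 = 90
  break 3: 70 = 70
  break 4: 55 + 30 = 85
  break 5: 30 = 30
Every load is within 90 s, so 5 commercial breaks suffice.

Yes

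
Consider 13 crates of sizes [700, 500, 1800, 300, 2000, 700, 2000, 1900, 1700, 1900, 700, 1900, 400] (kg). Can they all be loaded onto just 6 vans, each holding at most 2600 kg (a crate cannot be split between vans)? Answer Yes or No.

No

Total = 16500 kg; ⌈16500/2600⌉ = 7.
At least 7 vans are required, but only 6 are allowed.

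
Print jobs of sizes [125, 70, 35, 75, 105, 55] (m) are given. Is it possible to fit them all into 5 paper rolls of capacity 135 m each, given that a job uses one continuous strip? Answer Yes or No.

A valid assignment using 4 paper rolls:
  roll 1: 125 = 125
  roll 2: 105 = 105
  roll 3: 75 + 55 = 130
  roll 4: 70 + 35 = 105
That uses only 4 ≤ 5, so 5 paper rolls are enough.

Yes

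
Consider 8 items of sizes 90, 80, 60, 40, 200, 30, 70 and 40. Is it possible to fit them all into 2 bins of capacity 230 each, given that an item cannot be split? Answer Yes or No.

No

Total = 610; ⌈610/230⌉ = 3.
At least 3 bins are required, but only 2 are allowed.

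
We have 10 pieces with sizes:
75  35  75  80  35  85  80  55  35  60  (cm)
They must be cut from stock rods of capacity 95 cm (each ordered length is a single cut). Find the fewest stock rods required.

Total = 85 + 80 + 80 + 75 + 75 + 60 + 55 + 35 + 35 + 35 = 615 cm.
Lower bound: ⌈615/95⌉ = 7 stock rods.
A packing using 8 stock rods:
  stock rod 1: 85 = 85
  stock rod 2: 80 = 80
  stock rod 3: 80 = 80
  stock rod 4: 75 = 75
  stock rod 5: 75 = 75
  stock rod 6: 60 + 35 = 95
  stock rod 7: 55 + 35 = 90
  stock rod 8: 35 = 35
No arrangement into 7 stock rods stays within capacity, so 8 is optimal.

8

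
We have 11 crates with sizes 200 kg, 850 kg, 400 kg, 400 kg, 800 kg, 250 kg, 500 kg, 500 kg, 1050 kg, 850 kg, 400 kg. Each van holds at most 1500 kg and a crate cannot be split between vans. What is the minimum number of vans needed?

Total = 1050 + 850 + 850 + 800 + 500 + 500 + 400 + 400 + 400 + 250 + 200 = 6200 kg.
Lower bound: ⌈6200/1500⌉ = 5 vans.
A packing using 5 vans:
  van 1: 1050 + 400 = 1450
  van 2: 850 + 500 = 1350
  van 3: 850 + 500 = 1350
  van 4: 800 + 400 + 250 = 1450
  van 5: 400 + 200 = 600
This matches the lower bound, so 5 is optimal.

5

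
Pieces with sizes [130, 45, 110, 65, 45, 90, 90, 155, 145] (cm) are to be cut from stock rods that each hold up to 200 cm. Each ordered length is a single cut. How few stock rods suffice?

5

Total = 155 + 145 + 130 + 110 + 90 + 90 + 65 + 45 + 45 = 875 cm.
Lower bound: ⌈875/200⌉ = 5 stock rods.
A packing using 5 stock rods:
  stock rod 1: 155 + 45 = 200
  stock rod 2: 145 + 45 = 190
  stock rod 3: 130 + 65 = 195
  stock rod 4: 110 + 90 = 200
  stock rod 5: 90 = 90
This matches the lower bound, so 5 is optimal.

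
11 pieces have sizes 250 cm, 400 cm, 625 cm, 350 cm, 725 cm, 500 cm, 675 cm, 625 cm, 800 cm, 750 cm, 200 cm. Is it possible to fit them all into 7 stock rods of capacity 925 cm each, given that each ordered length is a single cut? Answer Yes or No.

Total = 5900 cm; ⌈5900/925⌉ = 7.
The bound of 7 does not rule out 7, but exhaustive search shows no assignment into 7 stock rods of capacity 925 cm exists — the minimum is 8.

No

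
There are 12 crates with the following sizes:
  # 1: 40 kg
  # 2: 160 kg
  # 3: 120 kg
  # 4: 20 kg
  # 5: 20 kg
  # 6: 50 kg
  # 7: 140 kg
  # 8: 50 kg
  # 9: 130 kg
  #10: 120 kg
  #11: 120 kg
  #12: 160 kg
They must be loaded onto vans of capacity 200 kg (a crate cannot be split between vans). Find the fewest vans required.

Total = 160 + 160 + 140 + 130 + 120 + 120 + 120 + 50 + 50 + 40 + 20 + 20 = 1130 kg.
Lower bound: ⌈1130/200⌉ = 6 vans.
Also, 7 crates each exceed 100 kg, and no two of those can share a van, so at least 7 vans are needed.
A packing using 7 vans:
  van 1: 160 + 40 = 200
  van 2: 160 + 20 + 20 = 200
  van 3: 140 + 50 = 190
  van 4: 130 + 50 = 180
  van 5: 120 = 120
  van 6: 120 = 120
  van 7: 120 = 120
This matches the lower bound, so 7 is optimal.

7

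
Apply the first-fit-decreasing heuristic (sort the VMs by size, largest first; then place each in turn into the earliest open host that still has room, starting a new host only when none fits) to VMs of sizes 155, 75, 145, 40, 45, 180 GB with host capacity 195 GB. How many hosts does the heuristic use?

4

Sorted descending: 180, 155, 145, 75, 45, 40.
  180 → host 1 (new)  [load 180/195]
  155 → host 2 (new)  [load 155/195]
  145 → host 3 (new)  [load 145/195]
  75 → host 4 (new)  [load 75/195]
  45 → host 3  [load 190/195]
  40 → host 2  [load 195/195]
4 hosts opened.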